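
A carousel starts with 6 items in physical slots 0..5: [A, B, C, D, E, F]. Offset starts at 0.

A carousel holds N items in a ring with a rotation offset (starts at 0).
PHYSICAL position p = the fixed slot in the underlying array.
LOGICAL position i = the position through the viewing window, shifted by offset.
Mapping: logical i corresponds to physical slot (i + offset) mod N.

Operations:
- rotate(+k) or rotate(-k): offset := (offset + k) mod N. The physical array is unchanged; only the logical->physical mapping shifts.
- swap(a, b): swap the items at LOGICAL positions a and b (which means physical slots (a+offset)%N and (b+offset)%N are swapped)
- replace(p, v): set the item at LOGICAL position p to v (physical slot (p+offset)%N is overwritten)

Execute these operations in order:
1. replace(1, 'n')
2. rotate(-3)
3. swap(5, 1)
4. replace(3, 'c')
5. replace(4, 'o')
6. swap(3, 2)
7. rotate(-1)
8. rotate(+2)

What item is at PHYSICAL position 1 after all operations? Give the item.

Answer: o

Derivation:
After op 1 (replace(1, 'n')): offset=0, physical=[A,n,C,D,E,F], logical=[A,n,C,D,E,F]
After op 2 (rotate(-3)): offset=3, physical=[A,n,C,D,E,F], logical=[D,E,F,A,n,C]
After op 3 (swap(5, 1)): offset=3, physical=[A,n,E,D,C,F], logical=[D,C,F,A,n,E]
After op 4 (replace(3, 'c')): offset=3, physical=[c,n,E,D,C,F], logical=[D,C,F,c,n,E]
After op 5 (replace(4, 'o')): offset=3, physical=[c,o,E,D,C,F], logical=[D,C,F,c,o,E]
After op 6 (swap(3, 2)): offset=3, physical=[F,o,E,D,C,c], logical=[D,C,c,F,o,E]
After op 7 (rotate(-1)): offset=2, physical=[F,o,E,D,C,c], logical=[E,D,C,c,F,o]
After op 8 (rotate(+2)): offset=4, physical=[F,o,E,D,C,c], logical=[C,c,F,o,E,D]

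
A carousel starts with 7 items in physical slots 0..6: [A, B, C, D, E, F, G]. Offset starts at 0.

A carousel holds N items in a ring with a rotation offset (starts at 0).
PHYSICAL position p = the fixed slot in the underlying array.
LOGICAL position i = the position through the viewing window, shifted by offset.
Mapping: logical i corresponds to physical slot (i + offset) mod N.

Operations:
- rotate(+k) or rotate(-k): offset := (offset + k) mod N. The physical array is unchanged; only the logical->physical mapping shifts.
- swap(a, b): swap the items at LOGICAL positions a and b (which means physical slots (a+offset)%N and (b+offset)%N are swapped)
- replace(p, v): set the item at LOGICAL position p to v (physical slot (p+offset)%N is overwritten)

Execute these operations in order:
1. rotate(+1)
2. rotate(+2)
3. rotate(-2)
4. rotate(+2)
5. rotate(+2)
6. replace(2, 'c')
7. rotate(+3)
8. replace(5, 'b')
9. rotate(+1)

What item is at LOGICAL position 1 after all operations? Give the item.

Answer: D

Derivation:
After op 1 (rotate(+1)): offset=1, physical=[A,B,C,D,E,F,G], logical=[B,C,D,E,F,G,A]
After op 2 (rotate(+2)): offset=3, physical=[A,B,C,D,E,F,G], logical=[D,E,F,G,A,B,C]
After op 3 (rotate(-2)): offset=1, physical=[A,B,C,D,E,F,G], logical=[B,C,D,E,F,G,A]
After op 4 (rotate(+2)): offset=3, physical=[A,B,C,D,E,F,G], logical=[D,E,F,G,A,B,C]
After op 5 (rotate(+2)): offset=5, physical=[A,B,C,D,E,F,G], logical=[F,G,A,B,C,D,E]
After op 6 (replace(2, 'c')): offset=5, physical=[c,B,C,D,E,F,G], logical=[F,G,c,B,C,D,E]
After op 7 (rotate(+3)): offset=1, physical=[c,B,C,D,E,F,G], logical=[B,C,D,E,F,G,c]
After op 8 (replace(5, 'b')): offset=1, physical=[c,B,C,D,E,F,b], logical=[B,C,D,E,F,b,c]
After op 9 (rotate(+1)): offset=2, physical=[c,B,C,D,E,F,b], logical=[C,D,E,F,b,c,B]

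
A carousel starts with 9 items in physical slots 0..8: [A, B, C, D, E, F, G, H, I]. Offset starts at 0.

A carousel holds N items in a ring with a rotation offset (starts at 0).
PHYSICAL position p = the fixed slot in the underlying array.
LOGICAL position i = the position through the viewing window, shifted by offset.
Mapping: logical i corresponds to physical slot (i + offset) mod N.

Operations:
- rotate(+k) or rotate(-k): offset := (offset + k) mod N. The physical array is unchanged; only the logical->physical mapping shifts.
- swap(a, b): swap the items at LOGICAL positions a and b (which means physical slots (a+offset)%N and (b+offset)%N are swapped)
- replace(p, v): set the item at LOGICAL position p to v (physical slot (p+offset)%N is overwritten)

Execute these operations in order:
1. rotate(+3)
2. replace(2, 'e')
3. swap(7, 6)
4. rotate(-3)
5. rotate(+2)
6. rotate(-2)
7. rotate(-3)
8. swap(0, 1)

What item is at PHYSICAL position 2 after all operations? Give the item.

Answer: C

Derivation:
After op 1 (rotate(+3)): offset=3, physical=[A,B,C,D,E,F,G,H,I], logical=[D,E,F,G,H,I,A,B,C]
After op 2 (replace(2, 'e')): offset=3, physical=[A,B,C,D,E,e,G,H,I], logical=[D,E,e,G,H,I,A,B,C]
After op 3 (swap(7, 6)): offset=3, physical=[B,A,C,D,E,e,G,H,I], logical=[D,E,e,G,H,I,B,A,C]
After op 4 (rotate(-3)): offset=0, physical=[B,A,C,D,E,e,G,H,I], logical=[B,A,C,D,E,e,G,H,I]
After op 5 (rotate(+2)): offset=2, physical=[B,A,C,D,E,e,G,H,I], logical=[C,D,E,e,G,H,I,B,A]
After op 6 (rotate(-2)): offset=0, physical=[B,A,C,D,E,e,G,H,I], logical=[B,A,C,D,E,e,G,H,I]
After op 7 (rotate(-3)): offset=6, physical=[B,A,C,D,E,e,G,H,I], logical=[G,H,I,B,A,C,D,E,e]
After op 8 (swap(0, 1)): offset=6, physical=[B,A,C,D,E,e,H,G,I], logical=[H,G,I,B,A,C,D,E,e]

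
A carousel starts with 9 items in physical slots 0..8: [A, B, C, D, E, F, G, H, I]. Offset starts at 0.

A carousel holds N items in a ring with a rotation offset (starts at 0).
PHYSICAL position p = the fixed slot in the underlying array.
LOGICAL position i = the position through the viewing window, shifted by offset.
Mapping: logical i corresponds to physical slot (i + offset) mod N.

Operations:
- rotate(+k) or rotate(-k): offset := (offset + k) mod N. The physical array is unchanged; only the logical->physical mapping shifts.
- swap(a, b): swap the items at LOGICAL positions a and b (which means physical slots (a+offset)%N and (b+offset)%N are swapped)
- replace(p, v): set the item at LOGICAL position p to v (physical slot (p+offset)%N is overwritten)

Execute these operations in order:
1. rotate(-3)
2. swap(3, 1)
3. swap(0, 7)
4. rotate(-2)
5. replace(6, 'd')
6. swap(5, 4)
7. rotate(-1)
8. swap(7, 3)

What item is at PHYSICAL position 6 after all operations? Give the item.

After op 1 (rotate(-3)): offset=6, physical=[A,B,C,D,E,F,G,H,I], logical=[G,H,I,A,B,C,D,E,F]
After op 2 (swap(3, 1)): offset=6, physical=[H,B,C,D,E,F,G,A,I], logical=[G,A,I,H,B,C,D,E,F]
After op 3 (swap(0, 7)): offset=6, physical=[H,B,C,D,G,F,E,A,I], logical=[E,A,I,H,B,C,D,G,F]
After op 4 (rotate(-2)): offset=4, physical=[H,B,C,D,G,F,E,A,I], logical=[G,F,E,A,I,H,B,C,D]
After op 5 (replace(6, 'd')): offset=4, physical=[H,d,C,D,G,F,E,A,I], logical=[G,F,E,A,I,H,d,C,D]
After op 6 (swap(5, 4)): offset=4, physical=[I,d,C,D,G,F,E,A,H], logical=[G,F,E,A,H,I,d,C,D]
After op 7 (rotate(-1)): offset=3, physical=[I,d,C,D,G,F,E,A,H], logical=[D,G,F,E,A,H,I,d,C]
After op 8 (swap(7, 3)): offset=3, physical=[I,E,C,D,G,F,d,A,H], logical=[D,G,F,d,A,H,I,E,C]

Answer: d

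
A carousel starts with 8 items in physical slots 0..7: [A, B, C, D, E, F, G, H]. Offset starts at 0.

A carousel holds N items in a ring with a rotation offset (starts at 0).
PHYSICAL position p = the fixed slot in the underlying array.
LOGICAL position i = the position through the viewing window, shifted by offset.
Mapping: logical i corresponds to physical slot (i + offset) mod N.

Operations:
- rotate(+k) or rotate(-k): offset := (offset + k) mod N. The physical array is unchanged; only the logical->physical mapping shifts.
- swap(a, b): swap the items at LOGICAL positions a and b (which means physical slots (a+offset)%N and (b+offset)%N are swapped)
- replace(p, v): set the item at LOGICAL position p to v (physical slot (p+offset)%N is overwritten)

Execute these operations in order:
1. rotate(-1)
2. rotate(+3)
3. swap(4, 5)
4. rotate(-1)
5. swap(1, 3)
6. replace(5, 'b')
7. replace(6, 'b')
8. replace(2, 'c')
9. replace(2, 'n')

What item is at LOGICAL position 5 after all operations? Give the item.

After op 1 (rotate(-1)): offset=7, physical=[A,B,C,D,E,F,G,H], logical=[H,A,B,C,D,E,F,G]
After op 2 (rotate(+3)): offset=2, physical=[A,B,C,D,E,F,G,H], logical=[C,D,E,F,G,H,A,B]
After op 3 (swap(4, 5)): offset=2, physical=[A,B,C,D,E,F,H,G], logical=[C,D,E,F,H,G,A,B]
After op 4 (rotate(-1)): offset=1, physical=[A,B,C,D,E,F,H,G], logical=[B,C,D,E,F,H,G,A]
After op 5 (swap(1, 3)): offset=1, physical=[A,B,E,D,C,F,H,G], logical=[B,E,D,C,F,H,G,A]
After op 6 (replace(5, 'b')): offset=1, physical=[A,B,E,D,C,F,b,G], logical=[B,E,D,C,F,b,G,A]
After op 7 (replace(6, 'b')): offset=1, physical=[A,B,E,D,C,F,b,b], logical=[B,E,D,C,F,b,b,A]
After op 8 (replace(2, 'c')): offset=1, physical=[A,B,E,c,C,F,b,b], logical=[B,E,c,C,F,b,b,A]
After op 9 (replace(2, 'n')): offset=1, physical=[A,B,E,n,C,F,b,b], logical=[B,E,n,C,F,b,b,A]

Answer: b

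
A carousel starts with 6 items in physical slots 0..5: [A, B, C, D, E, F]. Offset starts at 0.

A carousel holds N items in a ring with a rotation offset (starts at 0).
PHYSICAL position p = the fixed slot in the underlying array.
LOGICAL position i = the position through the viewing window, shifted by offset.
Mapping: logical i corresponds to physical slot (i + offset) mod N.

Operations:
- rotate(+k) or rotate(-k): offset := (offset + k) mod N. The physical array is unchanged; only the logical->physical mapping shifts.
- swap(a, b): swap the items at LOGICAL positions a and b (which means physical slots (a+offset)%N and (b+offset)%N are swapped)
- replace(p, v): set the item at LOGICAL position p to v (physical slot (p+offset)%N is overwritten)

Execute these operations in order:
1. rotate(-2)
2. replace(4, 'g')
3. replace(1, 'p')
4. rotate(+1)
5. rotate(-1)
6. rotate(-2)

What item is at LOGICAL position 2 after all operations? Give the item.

After op 1 (rotate(-2)): offset=4, physical=[A,B,C,D,E,F], logical=[E,F,A,B,C,D]
After op 2 (replace(4, 'g')): offset=4, physical=[A,B,g,D,E,F], logical=[E,F,A,B,g,D]
After op 3 (replace(1, 'p')): offset=4, physical=[A,B,g,D,E,p], logical=[E,p,A,B,g,D]
After op 4 (rotate(+1)): offset=5, physical=[A,B,g,D,E,p], logical=[p,A,B,g,D,E]
After op 5 (rotate(-1)): offset=4, physical=[A,B,g,D,E,p], logical=[E,p,A,B,g,D]
After op 6 (rotate(-2)): offset=2, physical=[A,B,g,D,E,p], logical=[g,D,E,p,A,B]

Answer: E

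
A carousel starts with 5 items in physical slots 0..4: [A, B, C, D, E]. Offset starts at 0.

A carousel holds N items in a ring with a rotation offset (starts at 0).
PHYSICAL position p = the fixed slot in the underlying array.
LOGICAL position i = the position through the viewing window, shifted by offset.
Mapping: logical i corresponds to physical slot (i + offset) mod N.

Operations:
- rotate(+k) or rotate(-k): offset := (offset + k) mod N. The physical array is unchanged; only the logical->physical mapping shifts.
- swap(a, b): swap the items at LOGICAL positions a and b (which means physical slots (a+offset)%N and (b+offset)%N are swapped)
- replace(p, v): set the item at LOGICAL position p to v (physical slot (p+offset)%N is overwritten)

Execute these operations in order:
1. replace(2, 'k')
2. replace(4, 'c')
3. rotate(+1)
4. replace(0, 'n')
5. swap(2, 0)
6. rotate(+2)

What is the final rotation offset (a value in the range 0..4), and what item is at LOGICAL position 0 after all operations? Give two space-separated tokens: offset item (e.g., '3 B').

Answer: 3 n

Derivation:
After op 1 (replace(2, 'k')): offset=0, physical=[A,B,k,D,E], logical=[A,B,k,D,E]
After op 2 (replace(4, 'c')): offset=0, physical=[A,B,k,D,c], logical=[A,B,k,D,c]
After op 3 (rotate(+1)): offset=1, physical=[A,B,k,D,c], logical=[B,k,D,c,A]
After op 4 (replace(0, 'n')): offset=1, physical=[A,n,k,D,c], logical=[n,k,D,c,A]
After op 5 (swap(2, 0)): offset=1, physical=[A,D,k,n,c], logical=[D,k,n,c,A]
After op 6 (rotate(+2)): offset=3, physical=[A,D,k,n,c], logical=[n,c,A,D,k]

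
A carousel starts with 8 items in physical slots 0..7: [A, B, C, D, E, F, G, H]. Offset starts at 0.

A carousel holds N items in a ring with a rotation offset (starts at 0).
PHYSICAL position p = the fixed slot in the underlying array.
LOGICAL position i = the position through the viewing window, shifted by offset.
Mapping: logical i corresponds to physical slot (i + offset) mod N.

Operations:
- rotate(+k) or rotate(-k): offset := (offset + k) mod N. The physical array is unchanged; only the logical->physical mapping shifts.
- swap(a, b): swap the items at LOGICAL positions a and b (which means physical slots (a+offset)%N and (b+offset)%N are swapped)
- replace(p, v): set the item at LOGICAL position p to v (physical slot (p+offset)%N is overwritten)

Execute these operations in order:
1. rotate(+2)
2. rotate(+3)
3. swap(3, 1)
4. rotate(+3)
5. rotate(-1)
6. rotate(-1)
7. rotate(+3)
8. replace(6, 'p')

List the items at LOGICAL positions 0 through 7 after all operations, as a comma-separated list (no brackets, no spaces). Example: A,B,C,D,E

Answer: B,C,D,E,F,A,p,G

Derivation:
After op 1 (rotate(+2)): offset=2, physical=[A,B,C,D,E,F,G,H], logical=[C,D,E,F,G,H,A,B]
After op 2 (rotate(+3)): offset=5, physical=[A,B,C,D,E,F,G,H], logical=[F,G,H,A,B,C,D,E]
After op 3 (swap(3, 1)): offset=5, physical=[G,B,C,D,E,F,A,H], logical=[F,A,H,G,B,C,D,E]
After op 4 (rotate(+3)): offset=0, physical=[G,B,C,D,E,F,A,H], logical=[G,B,C,D,E,F,A,H]
After op 5 (rotate(-1)): offset=7, physical=[G,B,C,D,E,F,A,H], logical=[H,G,B,C,D,E,F,A]
After op 6 (rotate(-1)): offset=6, physical=[G,B,C,D,E,F,A,H], logical=[A,H,G,B,C,D,E,F]
After op 7 (rotate(+3)): offset=1, physical=[G,B,C,D,E,F,A,H], logical=[B,C,D,E,F,A,H,G]
After op 8 (replace(6, 'p')): offset=1, physical=[G,B,C,D,E,F,A,p], logical=[B,C,D,E,F,A,p,G]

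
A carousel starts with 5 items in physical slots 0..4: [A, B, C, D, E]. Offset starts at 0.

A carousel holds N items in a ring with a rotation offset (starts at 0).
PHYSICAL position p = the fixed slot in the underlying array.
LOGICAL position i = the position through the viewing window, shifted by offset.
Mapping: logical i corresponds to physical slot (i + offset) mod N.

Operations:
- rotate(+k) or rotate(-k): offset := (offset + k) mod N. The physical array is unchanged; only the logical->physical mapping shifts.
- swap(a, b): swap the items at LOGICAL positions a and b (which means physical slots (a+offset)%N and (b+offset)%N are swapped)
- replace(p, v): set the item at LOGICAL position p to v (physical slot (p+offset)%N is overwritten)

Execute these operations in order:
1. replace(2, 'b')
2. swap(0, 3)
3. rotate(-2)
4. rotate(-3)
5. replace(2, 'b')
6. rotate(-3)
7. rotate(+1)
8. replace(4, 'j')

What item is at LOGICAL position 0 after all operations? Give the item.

Answer: A

Derivation:
After op 1 (replace(2, 'b')): offset=0, physical=[A,B,b,D,E], logical=[A,B,b,D,E]
After op 2 (swap(0, 3)): offset=0, physical=[D,B,b,A,E], logical=[D,B,b,A,E]
After op 3 (rotate(-2)): offset=3, physical=[D,B,b,A,E], logical=[A,E,D,B,b]
After op 4 (rotate(-3)): offset=0, physical=[D,B,b,A,E], logical=[D,B,b,A,E]
After op 5 (replace(2, 'b')): offset=0, physical=[D,B,b,A,E], logical=[D,B,b,A,E]
After op 6 (rotate(-3)): offset=2, physical=[D,B,b,A,E], logical=[b,A,E,D,B]
After op 7 (rotate(+1)): offset=3, physical=[D,B,b,A,E], logical=[A,E,D,B,b]
After op 8 (replace(4, 'j')): offset=3, physical=[D,B,j,A,E], logical=[A,E,D,B,j]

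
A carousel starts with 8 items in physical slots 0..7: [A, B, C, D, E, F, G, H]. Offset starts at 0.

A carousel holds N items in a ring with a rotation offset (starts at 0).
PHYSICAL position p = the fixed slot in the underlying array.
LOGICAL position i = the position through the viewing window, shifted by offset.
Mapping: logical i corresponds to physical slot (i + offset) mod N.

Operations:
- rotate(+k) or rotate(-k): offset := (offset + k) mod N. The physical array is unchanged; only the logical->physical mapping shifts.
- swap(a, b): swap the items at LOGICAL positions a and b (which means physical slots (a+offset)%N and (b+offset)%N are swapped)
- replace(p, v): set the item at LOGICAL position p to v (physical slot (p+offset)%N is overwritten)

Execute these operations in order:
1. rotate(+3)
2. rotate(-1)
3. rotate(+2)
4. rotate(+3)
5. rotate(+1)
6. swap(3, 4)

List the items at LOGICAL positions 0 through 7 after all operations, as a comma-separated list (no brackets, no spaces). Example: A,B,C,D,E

After op 1 (rotate(+3)): offset=3, physical=[A,B,C,D,E,F,G,H], logical=[D,E,F,G,H,A,B,C]
After op 2 (rotate(-1)): offset=2, physical=[A,B,C,D,E,F,G,H], logical=[C,D,E,F,G,H,A,B]
After op 3 (rotate(+2)): offset=4, physical=[A,B,C,D,E,F,G,H], logical=[E,F,G,H,A,B,C,D]
After op 4 (rotate(+3)): offset=7, physical=[A,B,C,D,E,F,G,H], logical=[H,A,B,C,D,E,F,G]
After op 5 (rotate(+1)): offset=0, physical=[A,B,C,D,E,F,G,H], logical=[A,B,C,D,E,F,G,H]
After op 6 (swap(3, 4)): offset=0, physical=[A,B,C,E,D,F,G,H], logical=[A,B,C,E,D,F,G,H]

Answer: A,B,C,E,D,F,G,H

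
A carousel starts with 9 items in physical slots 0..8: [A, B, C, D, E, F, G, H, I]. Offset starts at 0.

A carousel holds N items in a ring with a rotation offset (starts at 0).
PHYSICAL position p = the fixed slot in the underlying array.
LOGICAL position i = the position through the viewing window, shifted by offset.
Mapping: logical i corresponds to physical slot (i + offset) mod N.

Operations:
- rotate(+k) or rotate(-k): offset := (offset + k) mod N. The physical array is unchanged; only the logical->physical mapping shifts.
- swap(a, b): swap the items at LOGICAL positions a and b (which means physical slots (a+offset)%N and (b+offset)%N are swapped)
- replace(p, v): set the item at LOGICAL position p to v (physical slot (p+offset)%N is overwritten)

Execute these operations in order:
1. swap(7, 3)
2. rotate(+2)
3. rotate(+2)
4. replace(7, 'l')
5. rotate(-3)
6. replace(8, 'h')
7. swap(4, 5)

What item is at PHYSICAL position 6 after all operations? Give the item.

After op 1 (swap(7, 3)): offset=0, physical=[A,B,C,H,E,F,G,D,I], logical=[A,B,C,H,E,F,G,D,I]
After op 2 (rotate(+2)): offset=2, physical=[A,B,C,H,E,F,G,D,I], logical=[C,H,E,F,G,D,I,A,B]
After op 3 (rotate(+2)): offset=4, physical=[A,B,C,H,E,F,G,D,I], logical=[E,F,G,D,I,A,B,C,H]
After op 4 (replace(7, 'l')): offset=4, physical=[A,B,l,H,E,F,G,D,I], logical=[E,F,G,D,I,A,B,l,H]
After op 5 (rotate(-3)): offset=1, physical=[A,B,l,H,E,F,G,D,I], logical=[B,l,H,E,F,G,D,I,A]
After op 6 (replace(8, 'h')): offset=1, physical=[h,B,l,H,E,F,G,D,I], logical=[B,l,H,E,F,G,D,I,h]
After op 7 (swap(4, 5)): offset=1, physical=[h,B,l,H,E,G,F,D,I], logical=[B,l,H,E,G,F,D,I,h]

Answer: F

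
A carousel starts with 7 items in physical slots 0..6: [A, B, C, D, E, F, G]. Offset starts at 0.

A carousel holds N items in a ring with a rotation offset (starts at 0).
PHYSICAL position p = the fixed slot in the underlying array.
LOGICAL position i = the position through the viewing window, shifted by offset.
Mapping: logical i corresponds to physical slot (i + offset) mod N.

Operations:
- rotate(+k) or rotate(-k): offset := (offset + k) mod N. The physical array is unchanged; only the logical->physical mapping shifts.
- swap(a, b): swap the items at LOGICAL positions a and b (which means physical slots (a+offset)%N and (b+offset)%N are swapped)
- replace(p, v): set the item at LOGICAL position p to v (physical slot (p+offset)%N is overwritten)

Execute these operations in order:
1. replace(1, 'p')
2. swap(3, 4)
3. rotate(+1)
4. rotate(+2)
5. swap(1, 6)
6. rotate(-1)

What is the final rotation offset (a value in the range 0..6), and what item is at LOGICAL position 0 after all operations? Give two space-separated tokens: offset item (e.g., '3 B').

Answer: 2 D

Derivation:
After op 1 (replace(1, 'p')): offset=0, physical=[A,p,C,D,E,F,G], logical=[A,p,C,D,E,F,G]
After op 2 (swap(3, 4)): offset=0, physical=[A,p,C,E,D,F,G], logical=[A,p,C,E,D,F,G]
After op 3 (rotate(+1)): offset=1, physical=[A,p,C,E,D,F,G], logical=[p,C,E,D,F,G,A]
After op 4 (rotate(+2)): offset=3, physical=[A,p,C,E,D,F,G], logical=[E,D,F,G,A,p,C]
After op 5 (swap(1, 6)): offset=3, physical=[A,p,D,E,C,F,G], logical=[E,C,F,G,A,p,D]
After op 6 (rotate(-1)): offset=2, physical=[A,p,D,E,C,F,G], logical=[D,E,C,F,G,A,p]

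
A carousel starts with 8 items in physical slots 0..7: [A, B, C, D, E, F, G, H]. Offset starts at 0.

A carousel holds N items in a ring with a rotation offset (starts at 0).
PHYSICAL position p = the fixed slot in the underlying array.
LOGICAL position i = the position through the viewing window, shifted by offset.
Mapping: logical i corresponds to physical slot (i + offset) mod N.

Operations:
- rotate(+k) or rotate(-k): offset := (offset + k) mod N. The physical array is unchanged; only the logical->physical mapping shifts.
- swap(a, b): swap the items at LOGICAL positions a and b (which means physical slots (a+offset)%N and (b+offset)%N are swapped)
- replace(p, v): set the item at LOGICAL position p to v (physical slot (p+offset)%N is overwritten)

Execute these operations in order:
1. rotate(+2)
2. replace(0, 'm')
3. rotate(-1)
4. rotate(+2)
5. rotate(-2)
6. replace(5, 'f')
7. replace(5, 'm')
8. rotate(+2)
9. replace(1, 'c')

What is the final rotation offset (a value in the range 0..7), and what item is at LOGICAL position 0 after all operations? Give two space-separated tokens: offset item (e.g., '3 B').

Answer: 3 D

Derivation:
After op 1 (rotate(+2)): offset=2, physical=[A,B,C,D,E,F,G,H], logical=[C,D,E,F,G,H,A,B]
After op 2 (replace(0, 'm')): offset=2, physical=[A,B,m,D,E,F,G,H], logical=[m,D,E,F,G,H,A,B]
After op 3 (rotate(-1)): offset=1, physical=[A,B,m,D,E,F,G,H], logical=[B,m,D,E,F,G,H,A]
After op 4 (rotate(+2)): offset=3, physical=[A,B,m,D,E,F,G,H], logical=[D,E,F,G,H,A,B,m]
After op 5 (rotate(-2)): offset=1, physical=[A,B,m,D,E,F,G,H], logical=[B,m,D,E,F,G,H,A]
After op 6 (replace(5, 'f')): offset=1, physical=[A,B,m,D,E,F,f,H], logical=[B,m,D,E,F,f,H,A]
After op 7 (replace(5, 'm')): offset=1, physical=[A,B,m,D,E,F,m,H], logical=[B,m,D,E,F,m,H,A]
After op 8 (rotate(+2)): offset=3, physical=[A,B,m,D,E,F,m,H], logical=[D,E,F,m,H,A,B,m]
After op 9 (replace(1, 'c')): offset=3, physical=[A,B,m,D,c,F,m,H], logical=[D,c,F,m,H,A,B,m]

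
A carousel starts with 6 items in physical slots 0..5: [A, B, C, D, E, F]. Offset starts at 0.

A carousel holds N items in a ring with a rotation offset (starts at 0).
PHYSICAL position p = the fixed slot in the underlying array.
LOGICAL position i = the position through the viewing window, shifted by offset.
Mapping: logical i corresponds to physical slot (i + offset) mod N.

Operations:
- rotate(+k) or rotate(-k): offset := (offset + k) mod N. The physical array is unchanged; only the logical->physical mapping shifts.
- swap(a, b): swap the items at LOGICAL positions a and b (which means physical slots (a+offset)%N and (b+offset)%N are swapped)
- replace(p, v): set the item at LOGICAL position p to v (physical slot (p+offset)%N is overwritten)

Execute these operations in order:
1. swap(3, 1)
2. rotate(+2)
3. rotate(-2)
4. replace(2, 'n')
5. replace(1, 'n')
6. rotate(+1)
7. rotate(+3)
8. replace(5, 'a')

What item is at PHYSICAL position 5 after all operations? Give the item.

After op 1 (swap(3, 1)): offset=0, physical=[A,D,C,B,E,F], logical=[A,D,C,B,E,F]
After op 2 (rotate(+2)): offset=2, physical=[A,D,C,B,E,F], logical=[C,B,E,F,A,D]
After op 3 (rotate(-2)): offset=0, physical=[A,D,C,B,E,F], logical=[A,D,C,B,E,F]
After op 4 (replace(2, 'n')): offset=0, physical=[A,D,n,B,E,F], logical=[A,D,n,B,E,F]
After op 5 (replace(1, 'n')): offset=0, physical=[A,n,n,B,E,F], logical=[A,n,n,B,E,F]
After op 6 (rotate(+1)): offset=1, physical=[A,n,n,B,E,F], logical=[n,n,B,E,F,A]
After op 7 (rotate(+3)): offset=4, physical=[A,n,n,B,E,F], logical=[E,F,A,n,n,B]
After op 8 (replace(5, 'a')): offset=4, physical=[A,n,n,a,E,F], logical=[E,F,A,n,n,a]

Answer: F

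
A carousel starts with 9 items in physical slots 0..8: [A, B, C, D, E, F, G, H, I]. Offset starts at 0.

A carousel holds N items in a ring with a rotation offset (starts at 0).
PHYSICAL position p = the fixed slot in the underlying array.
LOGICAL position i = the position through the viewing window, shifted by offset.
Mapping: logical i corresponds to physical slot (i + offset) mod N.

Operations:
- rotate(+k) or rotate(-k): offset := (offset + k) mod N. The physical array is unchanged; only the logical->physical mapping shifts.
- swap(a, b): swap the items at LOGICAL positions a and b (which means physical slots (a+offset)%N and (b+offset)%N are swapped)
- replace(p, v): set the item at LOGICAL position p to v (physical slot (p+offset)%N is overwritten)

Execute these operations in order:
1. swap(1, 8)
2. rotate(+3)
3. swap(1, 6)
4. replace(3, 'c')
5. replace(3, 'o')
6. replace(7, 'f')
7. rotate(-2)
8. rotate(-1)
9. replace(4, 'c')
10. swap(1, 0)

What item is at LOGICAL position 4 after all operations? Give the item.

After op 1 (swap(1, 8)): offset=0, physical=[A,I,C,D,E,F,G,H,B], logical=[A,I,C,D,E,F,G,H,B]
After op 2 (rotate(+3)): offset=3, physical=[A,I,C,D,E,F,G,H,B], logical=[D,E,F,G,H,B,A,I,C]
After op 3 (swap(1, 6)): offset=3, physical=[E,I,C,D,A,F,G,H,B], logical=[D,A,F,G,H,B,E,I,C]
After op 4 (replace(3, 'c')): offset=3, physical=[E,I,C,D,A,F,c,H,B], logical=[D,A,F,c,H,B,E,I,C]
After op 5 (replace(3, 'o')): offset=3, physical=[E,I,C,D,A,F,o,H,B], logical=[D,A,F,o,H,B,E,I,C]
After op 6 (replace(7, 'f')): offset=3, physical=[E,f,C,D,A,F,o,H,B], logical=[D,A,F,o,H,B,E,f,C]
After op 7 (rotate(-2)): offset=1, physical=[E,f,C,D,A,F,o,H,B], logical=[f,C,D,A,F,o,H,B,E]
After op 8 (rotate(-1)): offset=0, physical=[E,f,C,D,A,F,o,H,B], logical=[E,f,C,D,A,F,o,H,B]
After op 9 (replace(4, 'c')): offset=0, physical=[E,f,C,D,c,F,o,H,B], logical=[E,f,C,D,c,F,o,H,B]
After op 10 (swap(1, 0)): offset=0, physical=[f,E,C,D,c,F,o,H,B], logical=[f,E,C,D,c,F,o,H,B]

Answer: c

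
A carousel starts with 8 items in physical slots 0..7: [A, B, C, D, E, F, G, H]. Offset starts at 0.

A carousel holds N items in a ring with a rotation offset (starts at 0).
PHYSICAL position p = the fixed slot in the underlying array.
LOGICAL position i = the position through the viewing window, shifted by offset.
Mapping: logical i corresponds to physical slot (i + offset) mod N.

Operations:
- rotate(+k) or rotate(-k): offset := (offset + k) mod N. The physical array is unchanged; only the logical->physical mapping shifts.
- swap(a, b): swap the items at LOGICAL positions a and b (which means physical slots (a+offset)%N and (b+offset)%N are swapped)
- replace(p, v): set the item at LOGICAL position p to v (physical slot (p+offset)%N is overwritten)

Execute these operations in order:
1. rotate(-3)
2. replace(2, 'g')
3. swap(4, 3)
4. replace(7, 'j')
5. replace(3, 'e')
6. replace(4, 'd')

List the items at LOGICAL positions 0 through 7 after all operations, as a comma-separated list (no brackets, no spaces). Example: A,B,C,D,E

Answer: F,G,g,e,d,C,D,j

Derivation:
After op 1 (rotate(-3)): offset=5, physical=[A,B,C,D,E,F,G,H], logical=[F,G,H,A,B,C,D,E]
After op 2 (replace(2, 'g')): offset=5, physical=[A,B,C,D,E,F,G,g], logical=[F,G,g,A,B,C,D,E]
After op 3 (swap(4, 3)): offset=5, physical=[B,A,C,D,E,F,G,g], logical=[F,G,g,B,A,C,D,E]
After op 4 (replace(7, 'j')): offset=5, physical=[B,A,C,D,j,F,G,g], logical=[F,G,g,B,A,C,D,j]
After op 5 (replace(3, 'e')): offset=5, physical=[e,A,C,D,j,F,G,g], logical=[F,G,g,e,A,C,D,j]
After op 6 (replace(4, 'd')): offset=5, physical=[e,d,C,D,j,F,G,g], logical=[F,G,g,e,d,C,D,j]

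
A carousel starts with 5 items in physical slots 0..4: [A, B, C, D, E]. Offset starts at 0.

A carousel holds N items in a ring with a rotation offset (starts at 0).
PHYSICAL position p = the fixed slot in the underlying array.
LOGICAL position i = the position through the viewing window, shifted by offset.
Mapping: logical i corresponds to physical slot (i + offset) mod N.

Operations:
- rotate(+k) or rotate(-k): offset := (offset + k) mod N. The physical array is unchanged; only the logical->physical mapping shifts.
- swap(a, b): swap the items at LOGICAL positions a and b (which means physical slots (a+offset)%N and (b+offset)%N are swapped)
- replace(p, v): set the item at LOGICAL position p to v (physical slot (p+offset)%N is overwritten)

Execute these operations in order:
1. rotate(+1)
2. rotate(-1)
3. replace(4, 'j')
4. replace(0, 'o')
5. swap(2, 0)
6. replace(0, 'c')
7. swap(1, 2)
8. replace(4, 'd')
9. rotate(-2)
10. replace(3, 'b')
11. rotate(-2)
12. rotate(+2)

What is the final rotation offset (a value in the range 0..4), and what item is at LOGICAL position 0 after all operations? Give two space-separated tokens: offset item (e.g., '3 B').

After op 1 (rotate(+1)): offset=1, physical=[A,B,C,D,E], logical=[B,C,D,E,A]
After op 2 (rotate(-1)): offset=0, physical=[A,B,C,D,E], logical=[A,B,C,D,E]
After op 3 (replace(4, 'j')): offset=0, physical=[A,B,C,D,j], logical=[A,B,C,D,j]
After op 4 (replace(0, 'o')): offset=0, physical=[o,B,C,D,j], logical=[o,B,C,D,j]
After op 5 (swap(2, 0)): offset=0, physical=[C,B,o,D,j], logical=[C,B,o,D,j]
After op 6 (replace(0, 'c')): offset=0, physical=[c,B,o,D,j], logical=[c,B,o,D,j]
After op 7 (swap(1, 2)): offset=0, physical=[c,o,B,D,j], logical=[c,o,B,D,j]
After op 8 (replace(4, 'd')): offset=0, physical=[c,o,B,D,d], logical=[c,o,B,D,d]
After op 9 (rotate(-2)): offset=3, physical=[c,o,B,D,d], logical=[D,d,c,o,B]
After op 10 (replace(3, 'b')): offset=3, physical=[c,b,B,D,d], logical=[D,d,c,b,B]
After op 11 (rotate(-2)): offset=1, physical=[c,b,B,D,d], logical=[b,B,D,d,c]
After op 12 (rotate(+2)): offset=3, physical=[c,b,B,D,d], logical=[D,d,c,b,B]

Answer: 3 D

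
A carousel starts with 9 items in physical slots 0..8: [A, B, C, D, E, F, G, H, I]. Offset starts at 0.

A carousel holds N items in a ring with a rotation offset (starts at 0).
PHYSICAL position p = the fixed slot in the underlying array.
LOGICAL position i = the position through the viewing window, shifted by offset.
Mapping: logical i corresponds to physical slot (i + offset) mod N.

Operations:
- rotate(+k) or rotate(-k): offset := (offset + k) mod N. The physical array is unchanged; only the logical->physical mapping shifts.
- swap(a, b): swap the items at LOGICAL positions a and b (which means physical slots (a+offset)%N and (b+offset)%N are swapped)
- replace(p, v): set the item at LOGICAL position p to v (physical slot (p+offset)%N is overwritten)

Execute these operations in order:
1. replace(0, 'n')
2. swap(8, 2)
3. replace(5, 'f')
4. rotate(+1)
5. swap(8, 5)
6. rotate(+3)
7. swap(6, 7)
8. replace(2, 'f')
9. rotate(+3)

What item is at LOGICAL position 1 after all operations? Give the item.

After op 1 (replace(0, 'n')): offset=0, physical=[n,B,C,D,E,F,G,H,I], logical=[n,B,C,D,E,F,G,H,I]
After op 2 (swap(8, 2)): offset=0, physical=[n,B,I,D,E,F,G,H,C], logical=[n,B,I,D,E,F,G,H,C]
After op 3 (replace(5, 'f')): offset=0, physical=[n,B,I,D,E,f,G,H,C], logical=[n,B,I,D,E,f,G,H,C]
After op 4 (rotate(+1)): offset=1, physical=[n,B,I,D,E,f,G,H,C], logical=[B,I,D,E,f,G,H,C,n]
After op 5 (swap(8, 5)): offset=1, physical=[G,B,I,D,E,f,n,H,C], logical=[B,I,D,E,f,n,H,C,G]
After op 6 (rotate(+3)): offset=4, physical=[G,B,I,D,E,f,n,H,C], logical=[E,f,n,H,C,G,B,I,D]
After op 7 (swap(6, 7)): offset=4, physical=[G,I,B,D,E,f,n,H,C], logical=[E,f,n,H,C,G,I,B,D]
After op 8 (replace(2, 'f')): offset=4, physical=[G,I,B,D,E,f,f,H,C], logical=[E,f,f,H,C,G,I,B,D]
After op 9 (rotate(+3)): offset=7, physical=[G,I,B,D,E,f,f,H,C], logical=[H,C,G,I,B,D,E,f,f]

Answer: C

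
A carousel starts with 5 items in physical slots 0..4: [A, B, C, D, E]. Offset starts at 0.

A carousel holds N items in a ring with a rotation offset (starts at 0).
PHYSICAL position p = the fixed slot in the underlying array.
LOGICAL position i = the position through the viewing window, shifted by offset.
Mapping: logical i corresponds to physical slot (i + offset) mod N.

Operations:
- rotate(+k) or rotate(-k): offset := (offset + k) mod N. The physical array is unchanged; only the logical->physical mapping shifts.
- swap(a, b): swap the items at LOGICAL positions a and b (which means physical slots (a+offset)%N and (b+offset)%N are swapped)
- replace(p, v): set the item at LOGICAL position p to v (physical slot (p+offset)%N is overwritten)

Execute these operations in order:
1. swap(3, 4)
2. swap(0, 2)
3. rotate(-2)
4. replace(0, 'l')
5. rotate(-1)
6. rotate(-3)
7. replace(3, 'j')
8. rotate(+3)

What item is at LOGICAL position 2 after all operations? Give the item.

Answer: D

Derivation:
After op 1 (swap(3, 4)): offset=0, physical=[A,B,C,E,D], logical=[A,B,C,E,D]
After op 2 (swap(0, 2)): offset=0, physical=[C,B,A,E,D], logical=[C,B,A,E,D]
After op 3 (rotate(-2)): offset=3, physical=[C,B,A,E,D], logical=[E,D,C,B,A]
After op 4 (replace(0, 'l')): offset=3, physical=[C,B,A,l,D], logical=[l,D,C,B,A]
After op 5 (rotate(-1)): offset=2, physical=[C,B,A,l,D], logical=[A,l,D,C,B]
After op 6 (rotate(-3)): offset=4, physical=[C,B,A,l,D], logical=[D,C,B,A,l]
After op 7 (replace(3, 'j')): offset=4, physical=[C,B,j,l,D], logical=[D,C,B,j,l]
After op 8 (rotate(+3)): offset=2, physical=[C,B,j,l,D], logical=[j,l,D,C,B]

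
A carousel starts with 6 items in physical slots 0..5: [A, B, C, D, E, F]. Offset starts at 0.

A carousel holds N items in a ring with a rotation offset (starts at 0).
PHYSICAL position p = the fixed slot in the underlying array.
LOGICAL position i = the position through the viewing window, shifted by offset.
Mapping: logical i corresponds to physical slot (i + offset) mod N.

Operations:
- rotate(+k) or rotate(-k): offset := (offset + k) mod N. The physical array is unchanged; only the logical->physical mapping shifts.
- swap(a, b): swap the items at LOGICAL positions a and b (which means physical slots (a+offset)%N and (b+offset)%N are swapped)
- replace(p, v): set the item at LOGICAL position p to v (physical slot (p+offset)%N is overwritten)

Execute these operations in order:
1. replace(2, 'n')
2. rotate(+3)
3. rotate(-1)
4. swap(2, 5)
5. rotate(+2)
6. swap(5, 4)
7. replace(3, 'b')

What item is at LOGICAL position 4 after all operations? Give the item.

Answer: D

Derivation:
After op 1 (replace(2, 'n')): offset=0, physical=[A,B,n,D,E,F], logical=[A,B,n,D,E,F]
After op 2 (rotate(+3)): offset=3, physical=[A,B,n,D,E,F], logical=[D,E,F,A,B,n]
After op 3 (rotate(-1)): offset=2, physical=[A,B,n,D,E,F], logical=[n,D,E,F,A,B]
After op 4 (swap(2, 5)): offset=2, physical=[A,E,n,D,B,F], logical=[n,D,B,F,A,E]
After op 5 (rotate(+2)): offset=4, physical=[A,E,n,D,B,F], logical=[B,F,A,E,n,D]
After op 6 (swap(5, 4)): offset=4, physical=[A,E,D,n,B,F], logical=[B,F,A,E,D,n]
After op 7 (replace(3, 'b')): offset=4, physical=[A,b,D,n,B,F], logical=[B,F,A,b,D,n]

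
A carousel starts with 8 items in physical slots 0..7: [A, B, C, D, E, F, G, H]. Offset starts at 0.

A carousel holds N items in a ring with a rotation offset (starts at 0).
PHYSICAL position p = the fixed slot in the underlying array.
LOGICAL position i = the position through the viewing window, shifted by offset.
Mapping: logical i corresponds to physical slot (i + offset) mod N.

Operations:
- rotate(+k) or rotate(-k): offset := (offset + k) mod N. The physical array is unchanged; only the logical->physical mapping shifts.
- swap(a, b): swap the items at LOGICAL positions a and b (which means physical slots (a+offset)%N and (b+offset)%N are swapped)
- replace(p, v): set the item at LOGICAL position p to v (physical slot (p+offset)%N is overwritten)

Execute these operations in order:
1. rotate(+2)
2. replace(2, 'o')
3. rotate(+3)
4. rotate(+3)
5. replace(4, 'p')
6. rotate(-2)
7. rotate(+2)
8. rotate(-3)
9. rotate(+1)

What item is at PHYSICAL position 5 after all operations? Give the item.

Answer: F

Derivation:
After op 1 (rotate(+2)): offset=2, physical=[A,B,C,D,E,F,G,H], logical=[C,D,E,F,G,H,A,B]
After op 2 (replace(2, 'o')): offset=2, physical=[A,B,C,D,o,F,G,H], logical=[C,D,o,F,G,H,A,B]
After op 3 (rotate(+3)): offset=5, physical=[A,B,C,D,o,F,G,H], logical=[F,G,H,A,B,C,D,o]
After op 4 (rotate(+3)): offset=0, physical=[A,B,C,D,o,F,G,H], logical=[A,B,C,D,o,F,G,H]
After op 5 (replace(4, 'p')): offset=0, physical=[A,B,C,D,p,F,G,H], logical=[A,B,C,D,p,F,G,H]
After op 6 (rotate(-2)): offset=6, physical=[A,B,C,D,p,F,G,H], logical=[G,H,A,B,C,D,p,F]
After op 7 (rotate(+2)): offset=0, physical=[A,B,C,D,p,F,G,H], logical=[A,B,C,D,p,F,G,H]
After op 8 (rotate(-3)): offset=5, physical=[A,B,C,D,p,F,G,H], logical=[F,G,H,A,B,C,D,p]
After op 9 (rotate(+1)): offset=6, physical=[A,B,C,D,p,F,G,H], logical=[G,H,A,B,C,D,p,F]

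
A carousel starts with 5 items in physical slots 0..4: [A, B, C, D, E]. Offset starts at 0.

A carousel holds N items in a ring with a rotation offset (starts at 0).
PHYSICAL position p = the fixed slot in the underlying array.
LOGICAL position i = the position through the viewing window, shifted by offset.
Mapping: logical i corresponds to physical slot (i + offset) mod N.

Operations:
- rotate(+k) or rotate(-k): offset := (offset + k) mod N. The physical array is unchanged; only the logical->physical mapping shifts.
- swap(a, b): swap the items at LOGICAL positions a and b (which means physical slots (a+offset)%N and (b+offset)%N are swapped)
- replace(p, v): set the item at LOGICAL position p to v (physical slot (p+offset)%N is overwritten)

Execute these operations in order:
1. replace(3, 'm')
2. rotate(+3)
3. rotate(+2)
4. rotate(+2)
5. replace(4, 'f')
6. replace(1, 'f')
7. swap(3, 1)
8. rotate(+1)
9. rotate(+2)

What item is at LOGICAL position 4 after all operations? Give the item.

Answer: E

Derivation:
After op 1 (replace(3, 'm')): offset=0, physical=[A,B,C,m,E], logical=[A,B,C,m,E]
After op 2 (rotate(+3)): offset=3, physical=[A,B,C,m,E], logical=[m,E,A,B,C]
After op 3 (rotate(+2)): offset=0, physical=[A,B,C,m,E], logical=[A,B,C,m,E]
After op 4 (rotate(+2)): offset=2, physical=[A,B,C,m,E], logical=[C,m,E,A,B]
After op 5 (replace(4, 'f')): offset=2, physical=[A,f,C,m,E], logical=[C,m,E,A,f]
After op 6 (replace(1, 'f')): offset=2, physical=[A,f,C,f,E], logical=[C,f,E,A,f]
After op 7 (swap(3, 1)): offset=2, physical=[f,f,C,A,E], logical=[C,A,E,f,f]
After op 8 (rotate(+1)): offset=3, physical=[f,f,C,A,E], logical=[A,E,f,f,C]
After op 9 (rotate(+2)): offset=0, physical=[f,f,C,A,E], logical=[f,f,C,A,E]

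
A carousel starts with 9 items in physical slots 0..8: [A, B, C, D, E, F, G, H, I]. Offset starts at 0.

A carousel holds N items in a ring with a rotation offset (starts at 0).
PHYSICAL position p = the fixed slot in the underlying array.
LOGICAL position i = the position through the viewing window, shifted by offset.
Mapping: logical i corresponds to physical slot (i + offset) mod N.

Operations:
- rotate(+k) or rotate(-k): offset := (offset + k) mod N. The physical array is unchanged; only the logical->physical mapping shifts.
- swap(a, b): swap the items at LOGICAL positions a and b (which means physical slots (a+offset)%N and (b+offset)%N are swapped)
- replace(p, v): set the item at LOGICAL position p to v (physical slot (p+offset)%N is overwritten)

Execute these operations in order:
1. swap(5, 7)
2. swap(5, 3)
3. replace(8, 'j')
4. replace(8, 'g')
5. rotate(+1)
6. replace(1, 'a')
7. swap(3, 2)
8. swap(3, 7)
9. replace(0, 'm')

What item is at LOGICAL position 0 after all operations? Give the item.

After op 1 (swap(5, 7)): offset=0, physical=[A,B,C,D,E,H,G,F,I], logical=[A,B,C,D,E,H,G,F,I]
After op 2 (swap(5, 3)): offset=0, physical=[A,B,C,H,E,D,G,F,I], logical=[A,B,C,H,E,D,G,F,I]
After op 3 (replace(8, 'j')): offset=0, physical=[A,B,C,H,E,D,G,F,j], logical=[A,B,C,H,E,D,G,F,j]
After op 4 (replace(8, 'g')): offset=0, physical=[A,B,C,H,E,D,G,F,g], logical=[A,B,C,H,E,D,G,F,g]
After op 5 (rotate(+1)): offset=1, physical=[A,B,C,H,E,D,G,F,g], logical=[B,C,H,E,D,G,F,g,A]
After op 6 (replace(1, 'a')): offset=1, physical=[A,B,a,H,E,D,G,F,g], logical=[B,a,H,E,D,G,F,g,A]
After op 7 (swap(3, 2)): offset=1, physical=[A,B,a,E,H,D,G,F,g], logical=[B,a,E,H,D,G,F,g,A]
After op 8 (swap(3, 7)): offset=1, physical=[A,B,a,E,g,D,G,F,H], logical=[B,a,E,g,D,G,F,H,A]
After op 9 (replace(0, 'm')): offset=1, physical=[A,m,a,E,g,D,G,F,H], logical=[m,a,E,g,D,G,F,H,A]

Answer: m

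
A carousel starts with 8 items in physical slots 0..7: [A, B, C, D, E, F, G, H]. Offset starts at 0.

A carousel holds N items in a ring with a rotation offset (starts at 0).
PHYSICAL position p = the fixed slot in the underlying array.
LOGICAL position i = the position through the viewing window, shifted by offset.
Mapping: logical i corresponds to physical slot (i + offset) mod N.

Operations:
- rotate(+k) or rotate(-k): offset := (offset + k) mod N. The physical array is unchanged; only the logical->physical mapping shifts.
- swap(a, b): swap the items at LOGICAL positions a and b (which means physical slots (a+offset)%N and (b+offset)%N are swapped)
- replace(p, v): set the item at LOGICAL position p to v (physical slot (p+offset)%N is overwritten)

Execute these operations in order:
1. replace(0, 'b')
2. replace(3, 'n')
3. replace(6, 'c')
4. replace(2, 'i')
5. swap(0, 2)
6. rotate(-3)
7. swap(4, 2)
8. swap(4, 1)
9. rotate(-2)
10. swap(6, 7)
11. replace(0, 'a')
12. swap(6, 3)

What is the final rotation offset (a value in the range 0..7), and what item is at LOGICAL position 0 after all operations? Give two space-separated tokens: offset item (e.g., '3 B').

Answer: 3 a

Derivation:
After op 1 (replace(0, 'b')): offset=0, physical=[b,B,C,D,E,F,G,H], logical=[b,B,C,D,E,F,G,H]
After op 2 (replace(3, 'n')): offset=0, physical=[b,B,C,n,E,F,G,H], logical=[b,B,C,n,E,F,G,H]
After op 3 (replace(6, 'c')): offset=0, physical=[b,B,C,n,E,F,c,H], logical=[b,B,C,n,E,F,c,H]
After op 4 (replace(2, 'i')): offset=0, physical=[b,B,i,n,E,F,c,H], logical=[b,B,i,n,E,F,c,H]
After op 5 (swap(0, 2)): offset=0, physical=[i,B,b,n,E,F,c,H], logical=[i,B,b,n,E,F,c,H]
After op 6 (rotate(-3)): offset=5, physical=[i,B,b,n,E,F,c,H], logical=[F,c,H,i,B,b,n,E]
After op 7 (swap(4, 2)): offset=5, physical=[i,H,b,n,E,F,c,B], logical=[F,c,B,i,H,b,n,E]
After op 8 (swap(4, 1)): offset=5, physical=[i,c,b,n,E,F,H,B], logical=[F,H,B,i,c,b,n,E]
After op 9 (rotate(-2)): offset=3, physical=[i,c,b,n,E,F,H,B], logical=[n,E,F,H,B,i,c,b]
After op 10 (swap(6, 7)): offset=3, physical=[i,b,c,n,E,F,H,B], logical=[n,E,F,H,B,i,b,c]
After op 11 (replace(0, 'a')): offset=3, physical=[i,b,c,a,E,F,H,B], logical=[a,E,F,H,B,i,b,c]
After op 12 (swap(6, 3)): offset=3, physical=[i,H,c,a,E,F,b,B], logical=[a,E,F,b,B,i,H,c]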